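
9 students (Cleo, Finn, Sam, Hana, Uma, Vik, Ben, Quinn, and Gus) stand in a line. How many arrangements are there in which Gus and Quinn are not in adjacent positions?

282240

There are 9! = 362880 arrangements in all. If Gus and Quinn are adjacent, merging them into one block gives 2·(8)! = 80640 arrangements.
Complementary counting: 362880 − 80640 = 282240.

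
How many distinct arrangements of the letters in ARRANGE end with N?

180

With the last slot taken by N, it remains to arrange the other 6 letters (ARRAGE).
Those 6 letters have A appearing twice and R appearing twice, giving (6)!/(2!·2!) = 180.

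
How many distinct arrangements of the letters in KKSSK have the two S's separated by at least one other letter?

Total arrangements of KKSSK: 5!/(3!·2!) = 10.
If the two S's are adjacent, glue them into one block, leaving 4 items to arrange: (4)!/(3!) = 4 ways.
Hence 10 − 4 = 6.

6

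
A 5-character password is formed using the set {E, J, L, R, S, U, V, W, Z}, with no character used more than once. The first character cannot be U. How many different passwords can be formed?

The first character has 9−1 = 8 choices (anything except U).
The remaining 4 characters are filled from the other 8 symbols without repetition: 8 × 7 × 6 × 5 = 1680.
Total: 8 × 1680 = 13440.

13440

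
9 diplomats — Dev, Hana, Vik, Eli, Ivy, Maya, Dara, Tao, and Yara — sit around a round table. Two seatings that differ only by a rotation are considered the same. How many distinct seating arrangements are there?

40320

Seat Dev anywhere (absorbing the rotational symmetry), then permute the other 8: (8)! = 40320.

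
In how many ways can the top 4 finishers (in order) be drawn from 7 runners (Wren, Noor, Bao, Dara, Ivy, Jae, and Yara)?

840

There are 7 choices for 1st place, 6 for 2nd, and so on down to 4 for position 4.
That gives 7 × 6 × 5 × 4 = 840.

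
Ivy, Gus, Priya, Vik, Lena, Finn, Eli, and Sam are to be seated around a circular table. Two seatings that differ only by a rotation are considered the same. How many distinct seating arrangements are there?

5040

Seat Ivy anywhere (absorbing the rotational symmetry), then permute the other 7: (7)! = 5040.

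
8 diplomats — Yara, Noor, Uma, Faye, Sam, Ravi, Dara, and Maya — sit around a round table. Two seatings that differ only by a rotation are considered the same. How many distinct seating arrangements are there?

Around a circle, 8 distinct people have 8!/8 = (7)! = 5040 rotationally distinct seatings.

5040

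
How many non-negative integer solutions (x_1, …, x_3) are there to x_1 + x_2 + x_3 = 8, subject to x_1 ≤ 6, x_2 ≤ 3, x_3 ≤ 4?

17

By stars and bars, unrestricted non-negative solutions to x_1+…+x_3 = 8 number C(8+2,2) = 45.
Subtract solutions that violate a single cap (substitute x_i' = x_i − (cap_i+1)): x_1 ≥ 7 gives C(3,2) = 3; x_2 ≥ 4 gives C(6,2) = 15; x_3 ≥ 5 gives C(5,2) = 10. Together 28.
No two caps can be exceeded simultaneously, so the pair terms are all 0.
By inclusion–exclusion the count is 45 − 28 + 0 = 17.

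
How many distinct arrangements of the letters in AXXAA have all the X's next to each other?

4

Treat the 2 copies of X as a single block. The multiset to arrange is then {XX, A, A, A}, 4 items in all.
That gives (4)!/(3!) = 4 arrangements.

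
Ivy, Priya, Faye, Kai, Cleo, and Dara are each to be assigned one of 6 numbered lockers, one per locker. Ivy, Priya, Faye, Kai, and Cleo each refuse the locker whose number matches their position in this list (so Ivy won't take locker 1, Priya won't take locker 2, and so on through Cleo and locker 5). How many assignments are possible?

Let Aᵢ (for 1 ≤ i ≤ 5) be the placements that put person i in their forbidden locker. Any j of these fix j positions, leaving (6−j)! ways to fill the rest, and there are C(5,j) ways to pick which j.
By inclusion–exclusion, the number of valid placements is Σ_{j=0}^{5} (−1)^j C(5,j)·(6−j)!.
Computing: 720 − 600 + 240 − 60 + 10 − 1 = 309.

309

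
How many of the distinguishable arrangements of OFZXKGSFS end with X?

Fix X in the last position and arrange the remaining 8 letters.
Those 8 letters have F appearing twice and S appearing twice, giving (8)!/(2!·2!) = 10080.

10080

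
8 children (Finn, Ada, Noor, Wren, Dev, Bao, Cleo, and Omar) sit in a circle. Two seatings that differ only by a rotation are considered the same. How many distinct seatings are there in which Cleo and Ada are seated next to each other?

Glue Cleo and Ada into a block (2 internal orders). Seating 7 units around a circle gives (6)! arrangements.
So 2 × (6)! = 2 × 720 = 1440.

1440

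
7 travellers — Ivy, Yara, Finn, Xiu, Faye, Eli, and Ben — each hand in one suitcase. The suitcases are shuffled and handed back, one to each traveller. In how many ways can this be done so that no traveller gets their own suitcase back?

1854

This is the derangement count D_7: permutations of 7 items with no fixed point.
By inclusion–exclusion this is Σ_{j=0}^{7} (−1)^j C(7,j)·(7−j)!.
Computing: 5040 − 5040 + 2520 − 840 + 210 − 42 + 7 − 1 = 1854.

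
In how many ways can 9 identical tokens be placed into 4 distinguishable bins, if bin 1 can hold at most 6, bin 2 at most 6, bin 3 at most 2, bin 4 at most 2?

By stars and bars, unrestricted non-negative solutions to x_1+…+x_4 = 9 number C(9+3,3) = 220.
Subtract solutions that violate a single cap (substitute x_i' = x_i − (cap_i+1)): x_1 ≥ 7 gives C(5,3) = 10; x_2 ≥ 7 gives C(5,3) = 10; x_3 ≥ 3 gives C(9,3) = 84; x_4 ≥ 3 gives C(9,3) = 84. Together 188.
Add back pairs where two caps are both exceeded: 0 + 0 + 0 + 0 + 0 + 20 = 20.
By inclusion–exclusion the count is 220 − 188 + 20 = 52.

52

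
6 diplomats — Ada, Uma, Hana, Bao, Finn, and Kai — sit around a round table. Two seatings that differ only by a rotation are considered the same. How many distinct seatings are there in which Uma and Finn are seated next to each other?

48

Glue Uma and Finn into a block (2 internal orders). Seating 5 units around a circle gives (4)! arrangements.
So 2 × (4)! = 2 × 24 = 48.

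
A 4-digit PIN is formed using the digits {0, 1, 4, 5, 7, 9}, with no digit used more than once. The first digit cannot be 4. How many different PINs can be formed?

300

The first digit has 6−1 = 5 choices (anything except 4).
The remaining 3 digits are filled from the other 5 symbols without repetition: 5 × 4 × 3 = 60.
Total: 5 × 60 = 300.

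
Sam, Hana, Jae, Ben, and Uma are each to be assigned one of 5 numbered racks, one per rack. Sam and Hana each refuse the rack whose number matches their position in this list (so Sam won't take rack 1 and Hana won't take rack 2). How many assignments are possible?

Let Aᵢ (for i ∈ {1, 2}) be the placements that put person i in their forbidden rack. Any j of these fix j positions, leaving (5−j)! ways to fill the rest, and there are C(2,j) ways to pick which j.
By inclusion–exclusion, the number of valid placements is Σ_{j=0}^{2} (−1)^j C(2,j)·(5−j)!.
Computing: 120 − 48 + 6 = 78.

78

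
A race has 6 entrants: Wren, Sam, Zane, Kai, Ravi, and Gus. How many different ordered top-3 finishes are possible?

120

There are 6 choices for 1st place, 5 for 2nd, and 4 for 3rd.
That gives 6 × 5 × 4 = 120.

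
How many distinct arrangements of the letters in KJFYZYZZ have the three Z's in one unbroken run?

Treat the 3 copies of Z as a single block. The multiset to arrange is then {ZZZ, F, J, K, Y, Y}, 6 items in all.
That gives (6)!/(2!) = 360 arrangements.

360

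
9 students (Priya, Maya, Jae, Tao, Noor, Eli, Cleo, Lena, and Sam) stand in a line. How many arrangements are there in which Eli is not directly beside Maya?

There are 9! = 362880 arrangements in all. If Eli and Maya are adjacent, merging them into one block gives 2·(8)! = 80640 arrangements.
So 362880 − 80640 = 282240 arrangements keep them apart.

282240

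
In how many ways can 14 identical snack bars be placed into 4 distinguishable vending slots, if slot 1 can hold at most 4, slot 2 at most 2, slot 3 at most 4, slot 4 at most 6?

Without the upper bounds there are C(17,3) = 680 ways to split 14 among 4 vending slots.
Subtract solutions that violate a single cap (substitute x_i' = x_i − (cap_i+1)): x_1 ≥ 5 gives C(12,3) = 220; x_2 ≥ 3 gives C(14,3) = 364; x_3 ≥ 5 gives C(12,3) = 220; x_4 ≥ 7 gives C(10,3) = 120. Together 924.
Add back pairs where two caps are both exceeded: 84 + 35 + 10 + 84 + 35 + 10 = 258.
Subtract triples: 4 + 0 + 0 + 0 = 4.
By inclusion–exclusion the count is 680 − 924 + 258 − 4 = 10.

10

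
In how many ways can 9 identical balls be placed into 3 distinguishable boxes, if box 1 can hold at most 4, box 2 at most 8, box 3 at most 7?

36

Ignoring the caps, the number of non-negative solutions to x_1+…+x_3 = 9 is C(11,2) = 55.
Subtract solutions that violate a single cap (substitute x_i' = x_i − (cap_i+1)): x_1 ≥ 5 gives C(6,2) = 15; x_2 ≥ 9 gives C(2,2) = 1; x_3 ≥ 8 gives C(3,2) = 3. Together 19.
No two caps can be exceeded simultaneously, so the pair terms are all 0.
By inclusion–exclusion the count is 55 − 19 + 0 = 36.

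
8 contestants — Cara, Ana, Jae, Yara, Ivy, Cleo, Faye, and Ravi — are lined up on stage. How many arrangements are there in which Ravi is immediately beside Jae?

Treat {Ravi, Jae} as a single unit. There are 7 units to order, and the pair itself can be ordered 2 ways.
So the count is 2·(7)! = 10080.

10080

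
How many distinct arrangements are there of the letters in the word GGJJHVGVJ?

5040

The 9 letters of GGJJHVGVJ have repeats: G appearing 3 times, J appearing 3 times, and V appearing twice.
Dividing 9! = 362880 by 3!·3!·2! = 72 for the repeated letters gives 5040.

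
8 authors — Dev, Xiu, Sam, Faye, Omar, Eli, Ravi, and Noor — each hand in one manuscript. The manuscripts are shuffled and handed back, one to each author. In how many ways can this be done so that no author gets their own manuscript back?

14833

This is the derangement count D_8: permutations of 8 items with no fixed point.
By inclusion–exclusion this is Σ_{j=0}^{8} (−1)^j C(8,j)·(8−j)!.
Computing: 40320 − 40320 + 20160 − 6720 + 1680 − 336 + 56 − 8 + 1 = 14833.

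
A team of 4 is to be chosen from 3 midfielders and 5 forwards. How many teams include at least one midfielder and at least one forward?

65

Total 4-person selections from all 8: C(8,4) = 70.
Subtract selections that omit an entire group: no midfielders → C(5,4) = 5; no forwards → C(3,4) = 0.
Both groups omitted at once is impossible, so 70 − 5 = 65.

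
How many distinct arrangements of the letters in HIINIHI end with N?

15

Fix N in the last position and arrange the remaining 6 letters.
Those 6 letters have H appearing twice and I appearing 4 times, giving (6)!/(4!·2!) = 15.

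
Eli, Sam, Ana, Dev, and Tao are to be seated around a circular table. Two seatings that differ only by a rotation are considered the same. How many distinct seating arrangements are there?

24

Seat Eli anywhere (absorbing the rotational symmetry), then permute the other 4: (4)! = 24.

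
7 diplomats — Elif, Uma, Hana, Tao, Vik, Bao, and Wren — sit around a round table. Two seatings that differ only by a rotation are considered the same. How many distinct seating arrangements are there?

720

Fix one person's seat to break rotational symmetry; the remaining 6 people can be arranged in (6)! = 720 ways.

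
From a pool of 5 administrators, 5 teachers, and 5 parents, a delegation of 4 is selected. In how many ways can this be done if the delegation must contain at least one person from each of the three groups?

Unrestricted: C(15,4) = 1365 ways to pick any 4 of the 15.
Subtract selections that omit an entire group: no administrators → C(10,4) = 210; no teachers → C(10,4) = 210; no parents → C(10,4) = 210.
Add back selections omitting two groups (i.e. drawn from a single group): C(5,4) + C(5,4) + C(5,4) = 15.
By inclusion–exclusion: 1365 − 630 + 15 = 750.

750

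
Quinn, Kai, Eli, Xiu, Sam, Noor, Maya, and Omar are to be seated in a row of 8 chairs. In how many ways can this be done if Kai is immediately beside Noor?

10080

Glue Kai and Noor into one block (2 internal orders), leaving 7 units to arrange in a row.
So the count is 2·(7)! = 10080.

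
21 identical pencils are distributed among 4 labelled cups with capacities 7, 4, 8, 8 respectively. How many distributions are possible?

80

Ignoring the caps, the number of non-negative solutions to x_1+…+x_4 = 21 is C(24,3) = 2024.
Subtract solutions that violate a single cap (substitute x_i' = x_i − (cap_i+1)): x_1 ≥ 8 gives C(16,3) = 560; x_2 ≥ 5 gives C(19,3) = 969; x_3 ≥ 9 gives C(15,3) = 455; x_4 ≥ 9 gives C(15,3) = 455. Together 2439.
Add back pairs where two caps are both exceeded: 165 + 35 + 35 + 120 + 120 + 20 = 495.
By inclusion–exclusion the count is 2024 − 2439 + 495 = 80.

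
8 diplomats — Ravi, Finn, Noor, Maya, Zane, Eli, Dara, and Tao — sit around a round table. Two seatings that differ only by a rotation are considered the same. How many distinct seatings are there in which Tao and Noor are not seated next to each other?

All circular seatings of 8 people number (7)! = 5040.
Those with Tao next to Noor: fuse the pair into one unit and seat 7 units around a circle — 2·(6)! = 1440.
Subtracting, 5040 − 1440 = 3600.

3600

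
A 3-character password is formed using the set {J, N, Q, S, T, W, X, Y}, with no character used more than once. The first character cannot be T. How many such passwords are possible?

The first character has 8−1 = 7 choices (anything except T).
The remaining 2 characters are filled from the other 7 symbols without repetition: 7 × 6 = 42.
Total: 7 × 42 = 294.

294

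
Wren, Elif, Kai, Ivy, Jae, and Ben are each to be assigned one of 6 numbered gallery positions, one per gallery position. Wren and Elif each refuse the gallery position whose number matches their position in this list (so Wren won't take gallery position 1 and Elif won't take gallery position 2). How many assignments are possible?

Let Aᵢ (for i ∈ {1, 2}) be the placements that put person i in their forbidden gallery position. Any j of these fix j positions, leaving (6−j)! ways to fill the rest, and there are C(2,j) ways to pick which j.
By inclusion–exclusion, the number of valid placements is Σ_{j=0}^{2} (−1)^j C(2,j)·(6−j)!.
Computing: 720 − 240 + 24 = 504.

504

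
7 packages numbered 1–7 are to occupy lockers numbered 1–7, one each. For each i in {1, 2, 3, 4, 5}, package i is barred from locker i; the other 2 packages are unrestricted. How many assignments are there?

2428

Let Aᵢ (for 1 ≤ i ≤ 5) be the placements that put package i in its forbidden locker. Any j of these fix j positions, leaving (7−j)! ways to fill the rest, and there are C(5,j) ways to pick which j.
By inclusion–exclusion, the number of valid placements is Σ_{j=0}^{5} (−1)^j C(5,j)·(7−j)!.
Computing: 5040 − 3600 + 1200 − 240 + 30 − 2 = 2428.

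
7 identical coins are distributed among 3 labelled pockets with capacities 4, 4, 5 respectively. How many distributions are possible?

21

By stars and bars, unrestricted non-negative solutions to x_1+…+x_3 = 7 number C(7+2,2) = 36.
Subtract solutions that violate a single cap (substitute x_i' = x_i − (cap_i+1)): x_1 ≥ 5 gives C(4,2) = 6; x_2 ≥ 5 gives C(4,2) = 6; x_3 ≥ 6 gives C(3,2) = 3. Together 15.
No two caps can be exceeded simultaneously, so the pair terms are all 0.
By inclusion–exclusion the count is 36 − 15 + 0 = 21.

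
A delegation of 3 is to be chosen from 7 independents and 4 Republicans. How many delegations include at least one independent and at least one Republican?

126

With no constraint there are C(11,3) = 165 possible selections.
Selections missing a whole group: no independents → C(4,3) = 4; no Republicans → C(7,3) = 35.
Both groups omitted at once is impossible, so 165 − 39 = 126.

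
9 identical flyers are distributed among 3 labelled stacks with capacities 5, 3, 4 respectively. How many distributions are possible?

10

Ignoring the caps, the number of non-negative solutions to x_1+…+x_3 = 9 is C(11,2) = 55.
Subtract solutions that violate a single cap (substitute x_i' = x_i − (cap_i+1)): x_1 ≥ 6 gives C(5,2) = 10; x_2 ≥ 4 gives C(7,2) = 21; x_3 ≥ 5 gives C(6,2) = 15. Together 46.
Add back pairs where two caps are both exceeded: 0 + 0 + 1 = 1.
By inclusion–exclusion the count is 55 − 46 + 1 = 10.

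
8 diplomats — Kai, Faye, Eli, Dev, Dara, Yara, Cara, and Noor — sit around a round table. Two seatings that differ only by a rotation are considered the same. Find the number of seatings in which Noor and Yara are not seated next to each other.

All circular seatings of 8 people number (7)! = 5040.
Those with Noor next to Yara: fuse the pair into one unit and seat 7 units around a circle — 2·(6)! = 1440.
Subtracting, 5040 − 1440 = 3600.

3600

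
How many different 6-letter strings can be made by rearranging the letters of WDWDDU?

WDWDDU has 6 letters with D appearing 3 times and W appearing twice.
Dividing 6! = 720 by 3!·2! = 12 for the repeated letters gives 60.

60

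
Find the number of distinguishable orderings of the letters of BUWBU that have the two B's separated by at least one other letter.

18

Total arrangements of BUWBU: 5!/(2!·2!) = 30.
Arrangements with the B's together: treat BB as one letter, giving (4)!/(2!) = 12.
Hence 30 − 12 = 18.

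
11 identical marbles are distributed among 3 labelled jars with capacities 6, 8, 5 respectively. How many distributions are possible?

36

Ignoring the caps, the number of non-negative solutions to x_1+…+x_3 = 11 is C(13,2) = 78.
Subtract solutions that violate a single cap (substitute x_i' = x_i − (cap_i+1)): x_1 ≥ 7 gives C(6,2) = 15; x_2 ≥ 9 gives C(4,2) = 6; x_3 ≥ 6 gives C(7,2) = 21. Together 42.
No two caps can be exceeded simultaneously, so the pair terms are all 0.
By inclusion–exclusion the count is 78 − 42 + 0 = 36.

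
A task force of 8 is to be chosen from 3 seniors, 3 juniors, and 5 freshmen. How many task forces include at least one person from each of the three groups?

163

With no constraint there are C(11,8) = 165 possible selections.
Subtract selections that omit an entire group: no seniors → C(8,8) = 1; no juniors → C(8,8) = 1; no freshmen → C(6,8) = 0.
Add back selections omitting two groups (i.e. drawn from a single group): C(3,8) + C(3,8) + C(5,8) = 0.
By inclusion–exclusion: 165 − 2 + 0 = 163.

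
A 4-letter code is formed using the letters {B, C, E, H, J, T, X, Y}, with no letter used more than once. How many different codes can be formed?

Choose and order 4 of the 8 symbols: the first letter has 8 options, the next 7, then 6, 5.
That product is 8 × 7 × 6 × 5 = 1680.

1680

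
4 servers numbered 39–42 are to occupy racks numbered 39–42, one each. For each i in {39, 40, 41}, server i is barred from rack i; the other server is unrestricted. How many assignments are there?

11

Let Aᵢ (for i ∈ {39, 40, 41}) be the placements that put server i in its forbidden rack. Any j of these fix j positions, leaving (4−j)! ways to fill the rest, and there are C(3,j) ways to pick which j.
By inclusion–exclusion, the number of valid placements is Σ_{j=0}^{3} (−1)^j C(3,j)·(4−j)!.
Computing: 24 − 18 + 6 − 1 = 11.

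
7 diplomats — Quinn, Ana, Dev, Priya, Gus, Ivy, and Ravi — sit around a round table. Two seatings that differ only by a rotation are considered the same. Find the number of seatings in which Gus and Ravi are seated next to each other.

Treat {Gus, Ravi} as one unit (2 internal orders) and seat the resulting 6 units around the table: (5)! circular arrangements.
So 2 × (5)! = 2 × 120 = 240.

240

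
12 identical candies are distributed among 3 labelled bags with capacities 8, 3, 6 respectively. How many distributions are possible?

Without the upper bounds there are C(14,2) = 91 ways to split 12 among 3 bags.
Subtract solutions that violate a single cap (substitute x_i' = x_i − (cap_i+1)): x_1 ≥ 9 gives C(5,2) = 10; x_2 ≥ 4 gives C(10,2) = 45; x_3 ≥ 7 gives C(7,2) = 21. Together 76.
Add back pairs where two caps are both exceeded: 0 + 0 + 3 = 3.
By inclusion–exclusion the count is 91 − 76 + 3 = 18.

18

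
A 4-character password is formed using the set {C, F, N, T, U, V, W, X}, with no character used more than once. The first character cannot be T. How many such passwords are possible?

1470

The first character has 8−1 = 7 choices (anything except T).
The remaining 3 characters are filled from the other 7 symbols without repetition: 7 × 6 × 5 = 210.
Total: 7 × 210 = 1470.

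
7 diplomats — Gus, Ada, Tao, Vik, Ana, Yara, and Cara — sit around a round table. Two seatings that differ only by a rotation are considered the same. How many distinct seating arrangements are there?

720

Seat Gus anywhere (absorbing the rotational symmetry), then permute the other 6: (6)! = 720.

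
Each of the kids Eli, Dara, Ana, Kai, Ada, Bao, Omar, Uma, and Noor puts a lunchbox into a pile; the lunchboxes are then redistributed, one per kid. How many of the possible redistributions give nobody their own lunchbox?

Let Aᵢ be the assignments in which kid i gets their own lunchbox. We want the size of the complement of A₁∪…∪A_9.
By inclusion–exclusion this is Σ_{j=0}^{9} (−1)^j C(9,j)·(9−j)!.
Computing: 362880 − 362880 + 181440 − 60480 + 15120 − 3024 + 504 − 72 + 9 − 1 = 133496.

133496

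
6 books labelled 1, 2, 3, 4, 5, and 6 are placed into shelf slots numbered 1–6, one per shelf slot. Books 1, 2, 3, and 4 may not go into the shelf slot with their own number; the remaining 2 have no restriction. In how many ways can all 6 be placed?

Let Aᵢ (for 1 ≤ i ≤ 4) be the placements that put book i in its forbidden shelf slot. Any j of these fix j positions, leaving (6−j)! ways to fill the rest, and there are C(4,j) ways to pick which j.
By inclusion–exclusion, the number of valid placements is Σ_{j=0}^{4} (−1)^j C(4,j)·(6−j)!.
Computing: 720 − 480 + 144 − 24 + 2 = 362.

362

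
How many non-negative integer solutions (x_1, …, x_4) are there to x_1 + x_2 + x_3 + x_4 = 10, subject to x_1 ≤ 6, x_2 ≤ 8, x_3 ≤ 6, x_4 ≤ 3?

158

Ignoring the caps, the number of non-negative solutions to x_1+…+x_4 = 10 is C(13,3) = 286.
Subtract solutions that violate a single cap (substitute x_i' = x_i − (cap_i+1)): x_1 ≥ 7 gives C(6,3) = 20; x_2 ≥ 9 gives C(4,3) = 4; x_3 ≥ 7 gives C(6,3) = 20; x_4 ≥ 4 gives C(9,3) = 84. Together 128.
No two caps can be exceeded simultaneously, so the pair terms are all 0.
By inclusion–exclusion the count is 286 − 128 + 0 = 158.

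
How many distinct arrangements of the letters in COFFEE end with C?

30

Fix C in the last position and arrange the remaining 5 letters.
Those 5 letters have E appearing twice and F appearing twice, giving (5)!/(2!·2!) = 30.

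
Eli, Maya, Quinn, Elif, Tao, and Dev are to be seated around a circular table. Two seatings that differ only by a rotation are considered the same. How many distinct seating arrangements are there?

120

Seat Eli anywhere (absorbing the rotational symmetry), then permute the other 5: (5)! = 120.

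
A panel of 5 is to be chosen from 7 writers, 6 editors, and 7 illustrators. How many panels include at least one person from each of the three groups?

Unrestricted: C(20,5) = 15504 ways to pick any 5 of the 20.
Selections missing a whole group: no writers → C(13,5) = 1287; no editors → C(14,5) = 2002; no illustrators → C(13,5) = 1287.
Add back selections omitting two groups (i.e. drawn from a single group): C(7,5) + C(6,5) + C(7,5) = 48.
By inclusion–exclusion: 15504 − 4576 + 48 = 10976.

10976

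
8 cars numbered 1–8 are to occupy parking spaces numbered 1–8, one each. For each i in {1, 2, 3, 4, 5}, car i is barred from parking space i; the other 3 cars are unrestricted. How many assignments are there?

21234

Let Aᵢ (for 1 ≤ i ≤ 5) be the placements that put car i in its forbidden parking space. Any j of these fix j positions, leaving (8−j)! ways to fill the rest, and there are C(5,j) ways to pick which j.
By inclusion–exclusion, the number of valid placements is Σ_{j=0}^{5} (−1)^j C(5,j)·(8−j)!.
Computing: 40320 − 25200 + 7200 − 1200 + 120 − 6 = 21234.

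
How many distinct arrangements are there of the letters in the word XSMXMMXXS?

The 9 letters of XSMXMMXXS have repeats: M appearing 3 times, S appearing twice, and X appearing 4 times.
Dividing 9! = 362880 by 4!·3!·2! = 288 for the repeated letters gives 1260.

1260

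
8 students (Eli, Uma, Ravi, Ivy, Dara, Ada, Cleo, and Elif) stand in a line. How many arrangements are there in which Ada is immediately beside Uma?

10080

Place the 6 others and the Ada-Uma pair as 7 objects in a line; the pair has 2 internal arrangements.
So the count is 2·(7)! = 10080.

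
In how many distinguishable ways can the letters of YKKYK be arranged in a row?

YKKYK has 5 letters with K appearing 3 times and Y appearing twice.
The number of distinct arrangements is 5!/(3!·2!) = 120/12 = 10.

10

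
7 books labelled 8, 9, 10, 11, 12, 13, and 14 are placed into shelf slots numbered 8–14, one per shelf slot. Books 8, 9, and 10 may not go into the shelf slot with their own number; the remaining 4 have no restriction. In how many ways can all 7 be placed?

3216

Let Aᵢ (for i ∈ {8, 9, 10}) be the placements that put book i in its forbidden shelf slot. Any j of these fix j positions, leaving (7−j)! ways to fill the rest, and there are C(3,j) ways to pick which j.
By inclusion–exclusion, the number of valid placements is Σ_{j=0}^{3} (−1)^j C(3,j)·(7−j)!.
Computing: 5040 − 2160 + 360 − 24 = 3216.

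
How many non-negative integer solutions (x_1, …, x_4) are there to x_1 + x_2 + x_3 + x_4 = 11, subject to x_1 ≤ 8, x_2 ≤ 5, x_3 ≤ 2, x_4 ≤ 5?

97

Without the upper bounds there are C(14,3) = 364 ways to split 11 among 4 variables.
Subtract solutions that violate a single cap (substitute x_i' = x_i − (cap_i+1)): x_1 ≥ 9 gives C(5,3) = 10; x_2 ≥ 6 gives C(8,3) = 56; x_3 ≥ 3 gives C(11,3) = 165; x_4 ≥ 6 gives C(8,3) = 56. Together 287.
Add back pairs where two caps are both exceeded: 0 + 0 + 0 + 10 + 0 + 10 = 20.
By inclusion–exclusion the count is 364 − 287 + 20 = 97.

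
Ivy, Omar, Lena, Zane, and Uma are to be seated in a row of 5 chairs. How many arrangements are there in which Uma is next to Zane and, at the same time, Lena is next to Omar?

24

Treat {Uma,Zane} as one block (2 orders) and {Lena,Omar} as another (2 orders).
That leaves 3 units to arrange: 2 × 2 × 3! = 4 × 6 = 24.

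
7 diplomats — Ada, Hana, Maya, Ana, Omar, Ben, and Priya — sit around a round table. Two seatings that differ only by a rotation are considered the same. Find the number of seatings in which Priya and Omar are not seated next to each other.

Without the restriction there are (6)! = 720 seatings.
Seatings with Priya beside Omar: treat them as a block with 2 internal orders, giving 2 × (5)! = 240.
Subtracting, 720 − 240 = 480.

480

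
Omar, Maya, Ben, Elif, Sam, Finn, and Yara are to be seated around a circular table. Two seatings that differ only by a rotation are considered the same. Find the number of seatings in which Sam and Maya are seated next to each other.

Glue Sam and Maya into a block (2 internal orders). Seating 6 units around a circle gives (5)! arrangements.
So 2 × (5)! = 2 × 120 = 240.

240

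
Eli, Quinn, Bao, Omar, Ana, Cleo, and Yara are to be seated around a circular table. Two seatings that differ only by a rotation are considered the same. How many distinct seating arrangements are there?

720

Fix one person's seat to break rotational symmetry; the remaining 6 people can be arranged in (6)! = 720 ways.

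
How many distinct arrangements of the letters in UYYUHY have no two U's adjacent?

40

There are 6!/(3!·2!) = 60 arrangements of UYYUHY in total.
Arrangements with the U's together: treat UU as one letter, giving (5)!/(3!) = 20.
Hence 60 − 20 = 40.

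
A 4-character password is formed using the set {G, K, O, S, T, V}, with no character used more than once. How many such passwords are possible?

360

Choose and order 4 of the 6 symbols: the first character has 6 options, the next 5, then 4, 3.
6 × 5 × 4 × 3 = 360.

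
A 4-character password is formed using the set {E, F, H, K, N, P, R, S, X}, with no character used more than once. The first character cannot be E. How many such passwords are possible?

The first character has 9−1 = 8 choices (anything except E).
The remaining 3 characters are filled from the other 8 symbols without repetition: 8 × 7 × 6 = 336.
Total: 8 × 336 = 2688.

2688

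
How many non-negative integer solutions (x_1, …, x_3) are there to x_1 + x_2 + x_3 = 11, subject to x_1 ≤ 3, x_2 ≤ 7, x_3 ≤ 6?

18

By stars and bars, unrestricted non-negative solutions to x_1+…+x_3 = 11 number C(11+2,2) = 78.
Subtract solutions that violate a single cap (substitute x_i' = x_i − (cap_i+1)): x_1 ≥ 4 gives C(9,2) = 36; x_2 ≥ 8 gives C(5,2) = 10; x_3 ≥ 7 gives C(6,2) = 15. Together 61.
Add back pairs where two caps are both exceeded: 0 + 1 + 0 = 1.
By inclusion–exclusion the count is 78 − 61 + 1 = 18.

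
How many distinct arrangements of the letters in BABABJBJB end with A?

168

Fix A in the last position and arrange the remaining 8 letters.
Those 8 letters have B appearing 5 times and J appearing twice, giving (8)!/(5!·2!) = 168.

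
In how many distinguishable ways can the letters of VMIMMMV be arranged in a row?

105

Letter multiplicities in VMIMMMV: I×1, M×4, V×2.
The number of distinct arrangements is 7!/(4!·2!) = 5040/48 = 105.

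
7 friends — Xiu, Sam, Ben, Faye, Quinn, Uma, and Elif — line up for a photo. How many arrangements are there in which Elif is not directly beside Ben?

Of the 7! = 5040 arrangements, those with Elif and Ben adjacent number 2 × 6! = 1440 (treat the pair as a block with 2 internal orders).
So 5040 − 1440 = 3600 arrangements keep them apart.

3600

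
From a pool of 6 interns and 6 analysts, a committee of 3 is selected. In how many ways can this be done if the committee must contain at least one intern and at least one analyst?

180

With no constraint there are C(12,3) = 220 possible selections.
Selections missing a whole group: no interns → C(6,3) = 20; no analysts → C(6,3) = 20.
Both groups omitted at once is impossible, so 220 − 40 = 180.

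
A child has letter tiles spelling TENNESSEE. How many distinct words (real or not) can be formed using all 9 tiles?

3780

Letter multiplicities in TENNESSEE: E×4, N×2, S×2, T×1.
Dividing 9! = 362880 by 4!·2!·2! = 96 for the repeated letters gives 3780.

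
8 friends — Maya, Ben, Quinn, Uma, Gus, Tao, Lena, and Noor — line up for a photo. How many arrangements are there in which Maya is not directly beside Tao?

30240

Of the 8! = 40320 arrangements, those with Maya and Tao adjacent number 2 × 7! = 10080 (treat the pair as a block with 2 internal orders).
Complementary counting: 40320 − 10080 = 30240.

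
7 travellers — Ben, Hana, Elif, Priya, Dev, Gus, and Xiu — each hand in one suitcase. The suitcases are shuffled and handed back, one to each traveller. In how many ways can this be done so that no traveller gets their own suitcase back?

1854

Count assignments avoiding every fixed point. For any j of the 7 travellers fixed to their own suitcase, the other 7−j can be arranged in (7−j)! ways.
By inclusion–exclusion this is Σ_{j=0}^{7} (−1)^j C(7,j)·(7−j)!.
Computing: 5040 − 5040 + 2520 − 840 + 210 − 42 + 7 − 1 = 1854.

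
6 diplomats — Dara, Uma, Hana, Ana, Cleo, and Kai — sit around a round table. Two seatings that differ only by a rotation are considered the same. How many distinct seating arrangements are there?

120

Around a circle, 6 distinct people have 6!/6 = (5)! = 120 rotationally distinct seatings.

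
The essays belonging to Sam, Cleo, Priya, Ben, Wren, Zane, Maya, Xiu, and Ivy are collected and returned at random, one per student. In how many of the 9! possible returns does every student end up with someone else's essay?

Count assignments avoiding every fixed point. For any j of the 9 students fixed to their own essay, the other 9−j can be arranged in (9−j)! ways.
By inclusion–exclusion this is Σ_{j=0}^{9} (−1)^j C(9,j)·(9−j)!.
Computing: 362880 − 362880 + 181440 − 60480 + 15120 − 3024 + 504 − 72 + 9 − 1 = 133496.

133496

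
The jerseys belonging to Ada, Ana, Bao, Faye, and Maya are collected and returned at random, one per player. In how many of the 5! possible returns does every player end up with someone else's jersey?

This is the derangement count D_5: permutations of 5 items with no fixed point.
By inclusion–exclusion this is Σ_{j=0}^{5} (−1)^j C(5,j)·(5−j)!.
Computing: 120 − 120 + 60 − 20 + 5 − 1 = 44.

44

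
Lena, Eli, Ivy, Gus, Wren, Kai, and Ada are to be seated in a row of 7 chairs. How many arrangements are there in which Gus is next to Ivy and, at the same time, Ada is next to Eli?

Treat {Gus,Ivy} as one block (2 orders) and {Ada,Eli} as another (2 orders).
That leaves 5 units to arrange: 2 × 2 × 5! = 4 × 120 = 480.

480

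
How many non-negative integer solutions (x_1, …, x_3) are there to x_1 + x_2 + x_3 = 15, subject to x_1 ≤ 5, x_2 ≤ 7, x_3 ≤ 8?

Without the upper bounds there are C(17,2) = 136 ways to split 15 among 3 variables.
Subtract solutions that violate a single cap (substitute x_i' = x_i − (cap_i+1)): x_1 ≥ 6 gives C(11,2) = 55; x_2 ≥ 8 gives C(9,2) = 36; x_3 ≥ 9 gives C(8,2) = 28. Together 119.
Add back pairs where two caps are both exceeded: 3 + 1 + 0 = 4.
By inclusion–exclusion the count is 136 − 119 + 4 = 21.

21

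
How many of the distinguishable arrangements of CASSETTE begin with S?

Fix S in the first position and arrange the remaining 7 letters.
Those 7 letters have E appearing twice and T appearing twice, giving (7)!/(2!·2!) = 1260.

1260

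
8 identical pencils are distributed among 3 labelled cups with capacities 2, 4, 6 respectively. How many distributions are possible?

12

Ignoring the caps, the number of non-negative solutions to x_1+…+x_3 = 8 is C(10,2) = 45.
Subtract solutions that violate a single cap (substitute x_i' = x_i − (cap_i+1)): x_1 ≥ 3 gives C(7,2) = 21; x_2 ≥ 5 gives C(5,2) = 10; x_3 ≥ 7 gives C(3,2) = 3. Together 34.
Add back pairs where two caps are both exceeded: 1 + 0 + 0 = 1.
By inclusion–exclusion the count is 45 − 34 + 1 = 12.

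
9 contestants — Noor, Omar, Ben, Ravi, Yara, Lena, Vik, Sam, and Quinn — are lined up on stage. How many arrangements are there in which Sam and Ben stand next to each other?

Glue Sam and Ben into one block (2 internal orders), leaving 8 units to arrange in a row.
So the count is 2·(8)! = 80640.

80640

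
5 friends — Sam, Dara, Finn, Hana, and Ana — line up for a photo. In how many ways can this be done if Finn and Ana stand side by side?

48

Treat {Finn, Ana} as a single unit. There are 4 units to order, and the pair itself can be ordered 2 ways.
That gives 2 × 4! = 2 × 24 = 48.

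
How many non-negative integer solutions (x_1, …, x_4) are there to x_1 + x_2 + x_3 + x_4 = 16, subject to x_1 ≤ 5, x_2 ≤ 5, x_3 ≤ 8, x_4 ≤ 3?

Ignoring the caps, the number of non-negative solutions to x_1+…+x_4 = 16 is C(19,3) = 969.
Subtract solutions that violate a single cap (substitute x_i' = x_i − (cap_i+1)): x_1 ≥ 6 gives C(13,3) = 286; x_2 ≥ 6 gives C(13,3) = 286; x_3 ≥ 9 gives C(10,3) = 120; x_4 ≥ 4 gives C(15,3) = 455. Together 1147.
Add back pairs where two caps are both exceeded: 35 + 4 + 84 + 4 + 84 + 20 = 231.
Subtract triples: 0 + 1 + 0 + 0 = 1.
By inclusion–exclusion the count is 969 − 1147 + 231 − 1 = 52.

52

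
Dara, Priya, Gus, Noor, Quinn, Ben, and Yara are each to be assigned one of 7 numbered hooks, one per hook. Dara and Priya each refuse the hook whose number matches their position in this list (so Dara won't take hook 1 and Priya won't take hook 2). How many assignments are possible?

3720

Let Aᵢ (for i ∈ {1, 2}) be the placements that put person i in their forbidden hook. Any j of these fix j positions, leaving (7−j)! ways to fill the rest, and there are C(2,j) ways to pick which j.
By inclusion–exclusion, the number of valid placements is Σ_{j=0}^{2} (−1)^j C(2,j)·(7−j)!.
Computing: 5040 − 1440 + 120 = 3720.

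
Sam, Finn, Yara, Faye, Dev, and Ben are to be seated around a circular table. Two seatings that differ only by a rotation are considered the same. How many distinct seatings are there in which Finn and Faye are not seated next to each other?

72

Without the restriction there are (5)! = 120 seatings.
Seatings with Finn beside Faye: treat them as a block with 2 internal orders, giving 2 × (4)! = 48.
Subtracting, 120 − 48 = 72.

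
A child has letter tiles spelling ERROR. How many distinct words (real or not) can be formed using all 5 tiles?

20

ERROR has 5 letters with R appearing 3 times.
The number of distinct arrangements is 5!/(3!) = 120/6 = 20.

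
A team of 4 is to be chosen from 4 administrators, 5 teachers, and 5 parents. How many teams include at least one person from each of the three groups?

Total 4-person selections from all 14: C(14,4) = 1001.
Subtract selections that omit an entire group: no administrators → C(10,4) = 210; no teachers → C(9,4) = 126; no parents → C(9,4) = 126.
Add back selections omitting two groups (i.e. drawn from a single group): C(4,4) + C(5,4) + C(5,4) = 11.
By inclusion–exclusion: 1001 − 462 + 11 = 550.

550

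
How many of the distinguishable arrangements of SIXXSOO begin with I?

90

With the first slot taken by I, it remains to arrange the other 6 letters (SXXSOO).
Those 6 letters have O appearing twice, S appearing twice, and X appearing twice, giving (6)!/(2!·2!·2!) = 90.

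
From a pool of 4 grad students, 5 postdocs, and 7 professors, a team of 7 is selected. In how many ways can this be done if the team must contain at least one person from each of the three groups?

10283

With no constraint there are C(16,7) = 11440 possible selections.
Subtract selections that omit an entire group: no grad students → C(12,7) = 792; no postdocs → C(11,7) = 330; no professors → C(9,7) = 36.
Add back selections omitting two groups (i.e. drawn from a single group): C(4,7) + C(5,7) + C(7,7) = 1.
By inclusion–exclusion: 11440 − 1158 + 1 = 10283.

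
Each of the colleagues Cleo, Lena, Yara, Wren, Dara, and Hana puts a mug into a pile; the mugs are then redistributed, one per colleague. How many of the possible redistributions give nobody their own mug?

Count assignments avoiding every fixed point. For any j of the 6 colleagues fixed to their own mug, the other 6−j can be arranged in (6−j)! ways.
By inclusion–exclusion this is Σ_{j=0}^{6} (−1)^j C(6,j)·(6−j)!.
Computing: 720 − 720 + 360 − 120 + 30 − 6 + 1 = 265.

265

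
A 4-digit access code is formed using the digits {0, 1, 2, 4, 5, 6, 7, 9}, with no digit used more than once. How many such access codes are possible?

With no repetition, fill the 4 digits in order: 8 choices, then 7, down to 5.
That product is 8 × 7 × 6 × 5 = 1680.

1680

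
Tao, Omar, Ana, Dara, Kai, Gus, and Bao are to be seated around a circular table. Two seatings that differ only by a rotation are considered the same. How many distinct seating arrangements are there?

720

Fix one person's seat to break rotational symmetry; the remaining 6 people can be arranged in (6)! = 720 ways.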